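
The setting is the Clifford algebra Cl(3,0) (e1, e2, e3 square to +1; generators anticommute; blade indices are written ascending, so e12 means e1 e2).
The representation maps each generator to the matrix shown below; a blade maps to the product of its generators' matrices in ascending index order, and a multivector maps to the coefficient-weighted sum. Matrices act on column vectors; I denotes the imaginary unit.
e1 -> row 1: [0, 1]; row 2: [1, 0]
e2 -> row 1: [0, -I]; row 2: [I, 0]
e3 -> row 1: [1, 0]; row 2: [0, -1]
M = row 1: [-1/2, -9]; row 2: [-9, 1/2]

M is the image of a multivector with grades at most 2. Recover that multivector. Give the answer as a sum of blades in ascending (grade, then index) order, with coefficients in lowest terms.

Method: 1, rho(e1), rho(e2), rho(e3) form a trace-orthogonal basis of the 2x2 complex matrices (tr(X Y) = 2 if X = Y, else 0), so M = m0*1 + m1*rho(e1) + m2*rho(e2) + m3*rho(e3) with m0 = tr(M)/2 = 0, m1 = tr(M rho(e1))/2 = -9, m2 = tr(M rho(e2))/2 = 0, m3 = tr(M rho(e3))/2 = -1/2.
Multiplying table entries, the bivector images are rho(e12) = I*rho(e3), rho(e13) = -I*rho(e2), rho(e23) = I*rho(e1); with real blade coefficients the real parts of m0..m3 are the coefficients of 1, e1, e2, e3 and the imaginary parts give the bivectors (e23: Im m1, e13: -Im m2, e12: Im m3).
Answer: -9*e1 - 1/2*e3


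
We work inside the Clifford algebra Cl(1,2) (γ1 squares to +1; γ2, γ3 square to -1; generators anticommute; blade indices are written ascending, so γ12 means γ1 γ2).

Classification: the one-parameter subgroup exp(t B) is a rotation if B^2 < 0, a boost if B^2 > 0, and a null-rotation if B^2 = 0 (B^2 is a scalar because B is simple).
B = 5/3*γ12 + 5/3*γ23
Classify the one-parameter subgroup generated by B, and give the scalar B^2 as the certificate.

B^2 term by term: the squares give (5/3)^2*(γ12)^2 + (5/3)^2*(γ23)^2 = 25/9*(+1) + 25/9*(-1) = 0 (each basis 2-blade squares to minus the product of its generators' squares); cross terms between blades sharing an index anticommute and cancel. So B^2 = 0.
Answer: null-rotation, certificate B^2 = 0. Why this suffices: the scalar 0 survives any versor conjugation, so its sign alone determines the class however B is presented.


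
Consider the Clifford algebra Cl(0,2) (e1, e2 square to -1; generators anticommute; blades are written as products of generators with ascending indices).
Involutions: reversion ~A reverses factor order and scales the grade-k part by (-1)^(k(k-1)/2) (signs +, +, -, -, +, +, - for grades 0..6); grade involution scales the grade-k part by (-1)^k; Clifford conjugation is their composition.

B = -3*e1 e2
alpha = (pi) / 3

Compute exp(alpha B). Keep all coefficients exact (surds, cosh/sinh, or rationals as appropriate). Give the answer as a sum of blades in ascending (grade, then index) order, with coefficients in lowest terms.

B^2 = (-3)^2*(e1 e2)^2 = 9*(-1) = -9 (a basis 2-blade squares to minus the product of its generators' squares).
B^2 = -9 — the negative square puts this in the circular regime; l = 3, alpha*l = pi, so exp(alpha B) = cos(pi) + (sin(pi)/3)*B = -1 + (0)*B.
Answer: -1


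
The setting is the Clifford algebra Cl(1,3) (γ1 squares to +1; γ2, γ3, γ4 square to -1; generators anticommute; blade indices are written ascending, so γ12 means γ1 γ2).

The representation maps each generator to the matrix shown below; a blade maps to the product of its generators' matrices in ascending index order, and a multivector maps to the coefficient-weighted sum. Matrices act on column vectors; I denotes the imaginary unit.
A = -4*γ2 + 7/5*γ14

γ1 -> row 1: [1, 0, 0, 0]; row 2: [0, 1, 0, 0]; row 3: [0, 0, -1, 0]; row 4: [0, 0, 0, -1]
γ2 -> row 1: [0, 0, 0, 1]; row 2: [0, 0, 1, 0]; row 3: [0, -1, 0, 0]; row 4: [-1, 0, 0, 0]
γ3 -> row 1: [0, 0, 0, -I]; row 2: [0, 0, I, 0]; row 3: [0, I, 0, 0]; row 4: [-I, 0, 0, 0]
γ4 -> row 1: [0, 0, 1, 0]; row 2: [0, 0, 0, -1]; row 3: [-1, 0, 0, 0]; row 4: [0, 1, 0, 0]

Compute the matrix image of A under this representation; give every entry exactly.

Bivector images (products of the table entries): rho(γ14) = rho(γ1)rho(γ4) = row 1: [0, 0, 1, 0]; row 2: [0, 0, 0, -1]; row 3: [1, 0, 0, 0]; row 4: [0, -1, 0, 0].
M = (-4)*rho(γ2) + (7/5)*rho(γ14), summed entrywise:
Answer: row 1: [0, 0, 7/5, -4]; row 2: [0, 0, -4, -7/5]; row 3: [7/5, 4, 0, 0]; row 4: [4, -7/5, 0, 0]


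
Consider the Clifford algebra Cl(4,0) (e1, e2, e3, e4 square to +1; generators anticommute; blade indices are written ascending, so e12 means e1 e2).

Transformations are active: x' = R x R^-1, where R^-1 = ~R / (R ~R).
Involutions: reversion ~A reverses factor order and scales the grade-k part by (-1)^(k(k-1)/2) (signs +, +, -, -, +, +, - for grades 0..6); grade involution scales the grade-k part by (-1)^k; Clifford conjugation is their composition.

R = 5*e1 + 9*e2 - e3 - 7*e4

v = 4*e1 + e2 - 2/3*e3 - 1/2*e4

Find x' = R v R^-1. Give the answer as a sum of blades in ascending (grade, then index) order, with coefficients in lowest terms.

~R = 5*e1 + 9*e2 - e3 - 7*e4, and R ~R = 156, so R^-1 = ~R / (156).
R v = 199/6 - 31*e12 + 2/3*e13 + 51/2*e14 - 5*e23 + 5/2*e24 - 25/6*e34
Answer: -877/468*e1 + 147/52*e2 + 113/468*e3 - 1159/468*e4


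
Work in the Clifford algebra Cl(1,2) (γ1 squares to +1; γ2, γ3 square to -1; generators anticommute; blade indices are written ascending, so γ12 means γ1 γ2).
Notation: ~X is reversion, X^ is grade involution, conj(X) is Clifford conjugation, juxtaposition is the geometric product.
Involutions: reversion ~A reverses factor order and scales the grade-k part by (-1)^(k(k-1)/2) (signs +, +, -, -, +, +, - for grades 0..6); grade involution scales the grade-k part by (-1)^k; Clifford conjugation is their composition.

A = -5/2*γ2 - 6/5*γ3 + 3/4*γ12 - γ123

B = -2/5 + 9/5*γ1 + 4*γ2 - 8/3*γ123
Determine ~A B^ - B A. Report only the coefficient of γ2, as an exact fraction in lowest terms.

first term: -38/3 - 3*γ1 - 7/20*γ2 - 38/25*γ3 - γ12 - 962/75*γ13 - 33/5*γ23 - 2/5*γ123
second term: 22/3 + 3*γ1 + 47/20*γ2 - 38/25*γ3 - 8*γ12 + 38/75*γ13 - 33/5*γ23 + 2/5*γ123
Answer: -27/10


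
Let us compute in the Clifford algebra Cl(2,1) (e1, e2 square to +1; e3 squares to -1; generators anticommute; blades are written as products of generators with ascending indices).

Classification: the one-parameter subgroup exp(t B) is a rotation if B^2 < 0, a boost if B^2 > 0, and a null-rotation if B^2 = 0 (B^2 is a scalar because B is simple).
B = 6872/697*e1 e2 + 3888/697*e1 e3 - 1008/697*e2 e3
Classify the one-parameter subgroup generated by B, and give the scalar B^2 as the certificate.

B^2 term by term: the squares give (6872/697)^2*(e1 e2)^2 + (3888/697)^2*(e1 e3)^2 + (-1008/697)^2*(e2 e3)^2 = 47224384/485809*(-1) + 15116544/485809*(+1) + 1016064/485809*(+1) = -64 (each basis 2-blade squares to minus the product of its generators' squares); cross terms between blades sharing an index anticommute and cancel. So B^2 = -64.
Answer: rotation, certificate B^2 = -64. One invariant decides it: the square -64 survives every conjugation, and its sign is exactly the classification.


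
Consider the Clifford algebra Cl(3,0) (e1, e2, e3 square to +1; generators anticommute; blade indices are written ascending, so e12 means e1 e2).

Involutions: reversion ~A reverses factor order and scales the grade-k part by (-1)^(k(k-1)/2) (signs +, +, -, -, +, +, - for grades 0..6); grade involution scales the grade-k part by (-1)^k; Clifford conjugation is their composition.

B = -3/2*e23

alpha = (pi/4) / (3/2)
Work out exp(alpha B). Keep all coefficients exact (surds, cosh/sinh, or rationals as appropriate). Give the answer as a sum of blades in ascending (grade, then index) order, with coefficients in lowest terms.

B^2 = (-3/2)^2*(e23)^2 = 9/4*(-1) = -9/4 (a basis 2-blade squares to minus the product of its generators' squares).
B^2 = -9/4 — B^2 < 0, so the exponential closes trigonometrically: l = 3/2, alpha*l = pi/4, so exp(alpha B) = cos(pi/4) + (sin(pi/4)/(3/2))*B = sqrt(2)/2 + (sqrt(2)/3)*B.
Answer: sqrt(2)/2 - sqrt(2)/2*e23


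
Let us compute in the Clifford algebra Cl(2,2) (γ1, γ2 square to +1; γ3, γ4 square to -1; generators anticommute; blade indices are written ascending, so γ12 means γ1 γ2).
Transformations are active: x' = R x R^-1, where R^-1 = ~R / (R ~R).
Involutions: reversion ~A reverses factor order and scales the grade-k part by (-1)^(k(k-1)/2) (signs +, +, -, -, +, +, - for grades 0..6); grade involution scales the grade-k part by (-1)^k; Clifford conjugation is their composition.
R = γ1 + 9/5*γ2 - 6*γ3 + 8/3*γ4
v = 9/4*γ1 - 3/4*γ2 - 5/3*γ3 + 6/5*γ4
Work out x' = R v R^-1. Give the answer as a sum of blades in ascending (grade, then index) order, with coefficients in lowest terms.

~R = γ1 + 9/5*γ2 - 6*γ3 + 8/3*γ4, and R ~R = -8746/225, so R^-1 = ~R / (-8746/225).
R v = -123/10 - 24/5*γ12 + 71/6*γ13 - 24/5*γ14 - 15/2*γ23 + 104/25*γ24 - 124/45*γ34
Answer: -28287/17492*γ1 + 33045/17492*γ2 - 27950/13119*γ3 + 10662/21865*γ4


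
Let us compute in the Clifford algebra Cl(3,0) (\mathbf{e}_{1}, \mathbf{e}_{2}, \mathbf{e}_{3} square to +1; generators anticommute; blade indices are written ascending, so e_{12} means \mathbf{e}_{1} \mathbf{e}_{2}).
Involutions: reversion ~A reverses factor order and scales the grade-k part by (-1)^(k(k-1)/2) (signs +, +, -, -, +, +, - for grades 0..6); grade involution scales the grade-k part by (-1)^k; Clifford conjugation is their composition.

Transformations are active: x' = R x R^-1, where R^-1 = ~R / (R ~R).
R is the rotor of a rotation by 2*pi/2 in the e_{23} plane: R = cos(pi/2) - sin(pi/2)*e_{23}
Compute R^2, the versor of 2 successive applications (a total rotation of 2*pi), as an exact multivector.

Rotor phase runs at HALF the rotation angle; powers of one rotor simply add phase, so after 2 steps in e_{23} the phase is 2*pi/2 = \pi and R^2 = cos(\pi) - sin(\pi)*e_{23}.
cos(\pi) = -1 and sin(\pi) = 0, so R^2 = -1. The total rotation 2*pi is 1 full turn, so every vector returns to itself, yet the rotor is -1, on the OTHER sheet of the double cover (an odd number of 2*pi turns).
Answer: -1


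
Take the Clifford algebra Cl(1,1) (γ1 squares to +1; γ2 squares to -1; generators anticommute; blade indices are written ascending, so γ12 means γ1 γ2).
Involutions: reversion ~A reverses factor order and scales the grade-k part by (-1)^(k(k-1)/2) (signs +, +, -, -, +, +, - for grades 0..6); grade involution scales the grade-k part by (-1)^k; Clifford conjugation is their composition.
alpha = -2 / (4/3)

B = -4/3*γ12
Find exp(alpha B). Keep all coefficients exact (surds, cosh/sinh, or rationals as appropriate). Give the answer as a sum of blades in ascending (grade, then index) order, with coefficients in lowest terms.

B^2 = (-4/3)^2*(γ12)^2 = 16/9*(+1) = 16/9 (a basis 2-blade squares to minus the product of its generators' squares).
B^2 = 16/9 — since the square is positive, the closed form is hyperbolic: l = 4/3, alpha*l = -2, so exp(alpha B) = cosh(-2) + (sinh(-2)/(4/3))*B = cosh(2) + (-3*sinh(2)/4)*B.
Answer: cosh(2) + sinh(2)*γ12


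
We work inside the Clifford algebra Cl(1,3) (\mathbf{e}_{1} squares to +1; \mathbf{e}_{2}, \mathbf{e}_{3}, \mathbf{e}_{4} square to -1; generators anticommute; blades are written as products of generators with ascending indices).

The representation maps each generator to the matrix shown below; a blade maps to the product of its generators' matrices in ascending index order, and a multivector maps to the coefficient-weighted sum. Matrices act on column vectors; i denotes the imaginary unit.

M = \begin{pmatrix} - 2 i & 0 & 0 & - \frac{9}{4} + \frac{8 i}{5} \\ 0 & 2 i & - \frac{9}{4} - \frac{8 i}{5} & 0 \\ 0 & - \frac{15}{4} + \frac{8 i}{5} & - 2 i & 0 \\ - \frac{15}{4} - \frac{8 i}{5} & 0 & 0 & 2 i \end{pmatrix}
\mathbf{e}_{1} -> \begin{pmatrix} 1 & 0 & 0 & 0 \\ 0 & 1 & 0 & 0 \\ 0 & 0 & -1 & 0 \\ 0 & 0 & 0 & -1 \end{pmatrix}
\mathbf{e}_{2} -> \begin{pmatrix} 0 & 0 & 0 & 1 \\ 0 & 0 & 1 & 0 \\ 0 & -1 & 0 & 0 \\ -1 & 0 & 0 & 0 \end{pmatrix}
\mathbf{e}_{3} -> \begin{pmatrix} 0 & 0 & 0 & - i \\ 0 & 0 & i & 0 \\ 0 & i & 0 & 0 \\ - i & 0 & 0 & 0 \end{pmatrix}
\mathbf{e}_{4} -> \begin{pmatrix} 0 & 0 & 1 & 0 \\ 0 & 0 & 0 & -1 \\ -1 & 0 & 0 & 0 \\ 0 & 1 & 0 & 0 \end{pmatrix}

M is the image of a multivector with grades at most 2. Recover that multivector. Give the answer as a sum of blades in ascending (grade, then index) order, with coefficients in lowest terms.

Method: the blade images are trace-orthogonal — tr(rho(e_A) rho(e_B)^-1) = 4 if A = B and 0 otherwise — and rho(e_A)^-1 = (e_A)^2 * rho(e_A) with (e_A)^2 = +1 or -1, so the coefficient of e_A in the preimage is (e_A)^2 * tr(M rho(e_A))/4.
Nonzero projections over blades of grade <= 2: e_{2}: (e_{2})^2 = -1, tr(M rho(e_{2})) = -3, coefficient \frac{3}{4}; e_{1} e_{2}: (e_{1} e_{2})^2 = +1, tr(M rho(e_{1} e_{2})) = -12, coefficient -3; e_{1} e_{3}: (e_{1} e_{3})^2 = +1, tr(M rho(e_{1} e_{3})) = - \frac{32}{5}, coefficient -\frac{8}{5}; e_{2} e_{3}: (e_{2} e_{3})^2 = -1, tr(M rho(e_{2} e_{3})) = -8, coefficient 2. Every other blade of grade <= 2 projects to 0.
Answer: \frac{3}{4} e_{2} - 3 e_{1} e_{2} - \frac{8}{5} e_{1} e_{3} + 2 e_{2} e_{3}


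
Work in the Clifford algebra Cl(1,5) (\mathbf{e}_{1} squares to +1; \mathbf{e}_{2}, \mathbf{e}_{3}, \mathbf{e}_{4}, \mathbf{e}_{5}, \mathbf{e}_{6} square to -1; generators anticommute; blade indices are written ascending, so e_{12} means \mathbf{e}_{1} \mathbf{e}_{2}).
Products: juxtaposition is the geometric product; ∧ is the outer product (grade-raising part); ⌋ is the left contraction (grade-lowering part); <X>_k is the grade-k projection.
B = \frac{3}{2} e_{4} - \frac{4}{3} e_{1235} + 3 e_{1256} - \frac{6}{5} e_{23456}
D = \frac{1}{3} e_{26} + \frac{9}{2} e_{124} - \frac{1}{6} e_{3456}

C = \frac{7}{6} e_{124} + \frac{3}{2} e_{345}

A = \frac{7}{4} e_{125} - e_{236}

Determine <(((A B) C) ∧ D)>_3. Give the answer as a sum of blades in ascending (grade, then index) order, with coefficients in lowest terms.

step 1: -\frac{7}{3} e_{3} - \frac{21}{4} e_{6} + \frac{6}{5} e_{45} - 3 e_{135} - \frac{4}{3} e_{156} - \frac{21}{8} e_{1245} + \frac{21}{10} e_{1346} + \frac{3}{2} e_{2346}
step 2: -\frac{9}{5} e_{3} - \frac{49}{16} e_{5} - \frac{9}{2} e_{14} + \frac{7}{2} e_{45} + \frac{63}{16} e_{123} + \frac{7}{5} e_{125} + \frac{7}{4} e_{136} + \frac{63}{20} e_{156} + \frac{49}{20} e_{236} + \frac{9}{4} e_{256} - \frac{49}{18} e_{1234} + \frac{49}{8} e_{1246} - 2 e_{1346} + \frac{7}{2} e_{2345} - \frac{14}{9} e_{2456} + \frac{63}{8} e_{3456}
step 3: \frac{3}{5} e_{236} + \frac{49}{48} e_{256} - \frac{81}{10} e_{1234} + \frac{441}{32} e_{1245} + \frac{3}{2} e_{1246} + \frac{7}{6} e_{2456}
step 4: \frac{3}{5} e_{236} + \frac{49}{48} e_{256}
Answer: \frac{3}{5} e_{236} + \frac{49}{48} e_{256}


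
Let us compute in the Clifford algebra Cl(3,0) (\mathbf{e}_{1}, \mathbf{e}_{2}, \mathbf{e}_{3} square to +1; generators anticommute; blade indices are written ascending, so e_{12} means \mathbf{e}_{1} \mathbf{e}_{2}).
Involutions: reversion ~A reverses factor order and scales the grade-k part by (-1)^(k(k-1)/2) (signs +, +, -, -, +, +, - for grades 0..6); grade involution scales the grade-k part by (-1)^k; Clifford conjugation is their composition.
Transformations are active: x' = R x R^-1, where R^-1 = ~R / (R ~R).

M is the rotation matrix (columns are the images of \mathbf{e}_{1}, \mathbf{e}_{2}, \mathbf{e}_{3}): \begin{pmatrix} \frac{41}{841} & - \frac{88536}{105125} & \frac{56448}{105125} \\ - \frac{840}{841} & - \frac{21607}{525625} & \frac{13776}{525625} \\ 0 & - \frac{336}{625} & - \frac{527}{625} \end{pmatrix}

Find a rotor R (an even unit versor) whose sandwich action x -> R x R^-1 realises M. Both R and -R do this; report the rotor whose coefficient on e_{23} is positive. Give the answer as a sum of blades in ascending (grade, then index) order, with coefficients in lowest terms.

Method: write R = a + b12*e_{12} + b13*e_{13} + b23*e_{23} with a^2 + b12^2 + b13^2 + b23^2 = 1 (so R^-1 = ~R). Expanding the columns R e_j ~R gives tr M = 4a^2 - 1 and, from the antisymmetric part, M21 - M12 = -4a*b12, M13 - M31 = 4a*b13, M32 - M23 = -4a*b23.
Here tr M = -\frac{439189}{525625}, so a^2 = (1 + tr M)/4 = \frac{21609}{525625} and a = ±\frac{147}{725}. Taking a = \frac{147}{725}: M21 - M12 = -\frac{16464}{105125}, M13 - M31 = \frac{56448}{105125}, M32 - M23 = -\frac{296352}{525625}, giving b12 = \frac{28}{145}, b13 = \frac{96}{145}, b23 = \frac{504}{725}, i.e. R = \frac{147}{725} + \frac{28}{145} e_{12} + \frac{96}{145} e_{13} + \frac{504}{725} e_{23}.
Its e_{23} coefficient is already positive.
Answer: \frac{147}{725} + \frac{28}{145} e_{12} + \frac{96}{145} e_{13} + \frac{504}{725} e_{23}. Recall the cover is two-to-one: with M of trace -\frac{439189}{525625}, both preimages act alike, and the stated e_{23} sign chooses the sheet.


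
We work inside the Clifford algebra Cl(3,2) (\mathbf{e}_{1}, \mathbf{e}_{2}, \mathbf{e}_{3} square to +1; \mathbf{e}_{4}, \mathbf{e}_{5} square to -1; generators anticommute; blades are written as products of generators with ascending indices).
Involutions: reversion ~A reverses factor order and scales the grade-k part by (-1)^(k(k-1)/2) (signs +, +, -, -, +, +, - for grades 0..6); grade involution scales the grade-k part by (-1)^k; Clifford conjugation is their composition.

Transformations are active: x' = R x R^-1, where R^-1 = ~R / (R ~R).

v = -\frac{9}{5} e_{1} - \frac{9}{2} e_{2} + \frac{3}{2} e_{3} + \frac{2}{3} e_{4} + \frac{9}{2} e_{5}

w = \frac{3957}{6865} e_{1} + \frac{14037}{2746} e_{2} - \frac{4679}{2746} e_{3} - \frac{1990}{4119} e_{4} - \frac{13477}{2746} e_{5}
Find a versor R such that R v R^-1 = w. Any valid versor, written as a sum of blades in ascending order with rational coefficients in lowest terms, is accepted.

Since q(v) = q(w) = \frac{4541}{900}, the sum R = v + w = -\frac{1680}{1373} e_{1} + \frac{840}{1373} e_{2} - \frac{280}{1373} e_{3} + \frac{252}{1373} e_{4} - \frac{560}{1373} e_{5} does the job whenever invertible.
Answer: -\frac{1680}{1373} e_{1} + \frac{840}{1373} e_{2} - \frac{280}{1373} e_{3} + \frac{252}{1373} e_{4} - \frac{560}{1373} e_{5}


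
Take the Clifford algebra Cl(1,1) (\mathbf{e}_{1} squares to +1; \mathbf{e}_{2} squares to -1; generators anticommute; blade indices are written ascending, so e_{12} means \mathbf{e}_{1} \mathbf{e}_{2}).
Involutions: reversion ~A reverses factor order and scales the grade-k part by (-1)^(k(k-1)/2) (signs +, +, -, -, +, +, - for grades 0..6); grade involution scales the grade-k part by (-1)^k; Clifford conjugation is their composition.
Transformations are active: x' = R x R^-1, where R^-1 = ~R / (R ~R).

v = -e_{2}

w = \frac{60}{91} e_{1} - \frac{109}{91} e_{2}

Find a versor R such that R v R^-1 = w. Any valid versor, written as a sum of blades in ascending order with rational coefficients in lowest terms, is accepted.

The midline construction: v and w both square to -1, so reflecting in their sum \frac{60}{91} e_{1} - \frac{200}{91} e_{2} exchanges them.
Answer: \frac{60}{91} e_{1} - \frac{200}{91} e_{2}


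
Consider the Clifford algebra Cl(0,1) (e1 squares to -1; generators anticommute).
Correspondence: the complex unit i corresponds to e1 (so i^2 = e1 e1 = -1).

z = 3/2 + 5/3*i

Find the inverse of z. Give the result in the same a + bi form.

In blades: z = 3/2 + 5/3*e1.
With qbar = 3/2 - 5/3*e1 (scalar fixed, mapped units negated), z qbar = 181/36 (the sum of squared coefficients), so z^-1 = qbar / (181/36) = 54/181 - 60/181*e1; translating back:
Answer: 54/181 - 60/181*i


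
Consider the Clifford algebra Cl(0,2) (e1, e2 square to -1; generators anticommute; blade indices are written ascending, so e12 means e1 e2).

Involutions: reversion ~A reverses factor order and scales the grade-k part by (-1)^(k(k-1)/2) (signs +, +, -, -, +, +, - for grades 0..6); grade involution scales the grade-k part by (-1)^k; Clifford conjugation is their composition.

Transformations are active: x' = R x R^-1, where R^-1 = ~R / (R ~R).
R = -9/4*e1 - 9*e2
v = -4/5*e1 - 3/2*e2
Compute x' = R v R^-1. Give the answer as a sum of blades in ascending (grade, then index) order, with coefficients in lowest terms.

~R = -9/4*e1 - 9*e2, and R ~R = -1377/16, so R^-1 = ~R / (-1377/16).
R v = -153/10 - 153/40*e12
Answer: -17/10*e2


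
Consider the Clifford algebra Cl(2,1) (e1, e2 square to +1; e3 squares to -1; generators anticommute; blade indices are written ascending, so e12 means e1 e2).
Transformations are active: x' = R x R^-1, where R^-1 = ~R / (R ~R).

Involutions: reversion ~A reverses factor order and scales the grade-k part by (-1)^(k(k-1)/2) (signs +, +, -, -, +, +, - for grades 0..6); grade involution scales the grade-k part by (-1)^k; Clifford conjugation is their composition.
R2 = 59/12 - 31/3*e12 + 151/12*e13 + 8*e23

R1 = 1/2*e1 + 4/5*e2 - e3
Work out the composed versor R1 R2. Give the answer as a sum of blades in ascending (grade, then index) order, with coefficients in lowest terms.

Distribute over the terms of R1 (each basis-blade product reordered to ascending indices, repeated generators contracted through their squares):
(1/2*e1) R2 = 59/24*e1 - 31/6*e2 + 151/24*e3 + 4*e123
(4/5*e2) R2 = 124/15*e1 + 59/15*e2 + 32/5*e3 - 151/15*e123
(-e3) R2 = -151/12*e1 - 8*e2 - 59/12*e3 + 31/3*e123
Summing the partial products and collecting blades:
Answer: -223/120*e1 - 277/30*e2 + 311/40*e3 + 64/15*e123


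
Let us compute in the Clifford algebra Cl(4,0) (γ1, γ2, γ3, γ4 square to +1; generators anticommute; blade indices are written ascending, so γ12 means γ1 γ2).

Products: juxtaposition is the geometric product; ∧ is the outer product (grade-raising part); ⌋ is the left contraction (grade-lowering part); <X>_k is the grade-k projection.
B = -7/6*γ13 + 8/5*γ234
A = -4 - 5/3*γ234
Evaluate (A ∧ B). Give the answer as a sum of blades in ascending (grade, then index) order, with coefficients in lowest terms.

step 1: 14/3*γ13 - 32/5*γ234
Answer: 14/3*γ13 - 32/5*γ234


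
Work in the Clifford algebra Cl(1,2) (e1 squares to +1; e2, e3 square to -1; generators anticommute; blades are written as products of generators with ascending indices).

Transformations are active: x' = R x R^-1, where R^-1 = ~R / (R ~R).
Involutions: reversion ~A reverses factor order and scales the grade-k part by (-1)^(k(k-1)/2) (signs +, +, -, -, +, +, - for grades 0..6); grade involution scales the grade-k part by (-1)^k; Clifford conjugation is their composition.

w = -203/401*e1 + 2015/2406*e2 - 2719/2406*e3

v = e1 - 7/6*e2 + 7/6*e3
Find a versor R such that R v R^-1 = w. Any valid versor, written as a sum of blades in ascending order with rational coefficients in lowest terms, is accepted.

Reasoning: v^2 = w^2 = -31/18 since conjugation preserves the quadratic form; R = v + w = 198/401*e1 - 132/401*e2 + 44/1203*e3 is then valid when invertible, keeping its own part and reversing (v - w)/2.
Answer: 198/401*e1 - 132/401*e2 + 44/1203*e3


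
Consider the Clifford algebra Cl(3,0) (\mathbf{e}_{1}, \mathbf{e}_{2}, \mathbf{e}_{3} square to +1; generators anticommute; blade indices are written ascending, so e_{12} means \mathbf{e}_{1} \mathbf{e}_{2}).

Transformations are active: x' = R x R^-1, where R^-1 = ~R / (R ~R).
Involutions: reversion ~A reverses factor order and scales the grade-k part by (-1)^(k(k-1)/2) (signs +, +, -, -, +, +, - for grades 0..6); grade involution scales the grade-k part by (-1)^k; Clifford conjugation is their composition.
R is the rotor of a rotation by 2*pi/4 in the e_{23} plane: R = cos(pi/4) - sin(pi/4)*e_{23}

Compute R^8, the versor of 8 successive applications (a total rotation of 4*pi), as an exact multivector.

Half-angle bookkeeping: 8 applications in e_{23} add up to rotor phase 8*pi/4 = 2 \pi, so R^8 = cos(2 \pi) - sin(2 \pi)*e_{23}.
cos(2 \pi) = 1 and sin(2 \pi) = 0, so R^8 = 1. The total rotation 4*pi is 2 full turns, so every vector returns to itself, yet the rotor is +1, back on the identity sheet (an even number of 2*pi turns).
Answer: 1


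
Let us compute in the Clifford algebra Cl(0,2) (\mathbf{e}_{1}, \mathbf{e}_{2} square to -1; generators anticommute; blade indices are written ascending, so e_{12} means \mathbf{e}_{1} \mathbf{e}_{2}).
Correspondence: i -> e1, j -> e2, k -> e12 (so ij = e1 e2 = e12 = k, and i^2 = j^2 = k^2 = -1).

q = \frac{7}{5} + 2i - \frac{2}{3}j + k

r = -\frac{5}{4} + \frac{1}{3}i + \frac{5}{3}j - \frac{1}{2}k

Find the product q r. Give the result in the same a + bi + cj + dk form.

In blades: q = \frac{7}{5} + 2 e_{1} - \frac{2}{3} e_{2} + e_{12}, r = -\frac{5}{4} + \frac{1}{3} e_{1} + \frac{5}{3} e_{2} - \frac{1}{2} e_{12}.
Distribute q over r term by term (generator squares from the signature, products reordered to ascending indices): (\frac{7}{5})*r = -\frac{7}{4} + \frac{7}{15} e_{1} + \frac{7}{3} e_{2} - \frac{7}{10} e_{12}; (2 e_{1})*r = -\frac{2}{3} - \frac{5}{2} e_{1} + e_{2} + \frac{10}{3} e_{12}; (-\frac{2}{3} e_{2})*r = \frac{10}{9} + \frac{1}{3} e_{1} + \frac{5}{6} e_{2} + \frac{2}{9} e_{12}; (e_{12})*r = \frac{1}{2} - \frac{5}{3} e_{1} + \frac{1}{3} e_{2} - \frac{5}{4} e_{12}.
Sum: -\frac{29}{36} - \frac{101}{30} e_{1} + \frac{9}{2} e_{2} + \frac{289}{180} e_{12}; translating back through the correspondence:
Answer: -\frac{29}{36} - \frac{101}{30}i + \frac{9}{2}j + \frac{289}{180}k


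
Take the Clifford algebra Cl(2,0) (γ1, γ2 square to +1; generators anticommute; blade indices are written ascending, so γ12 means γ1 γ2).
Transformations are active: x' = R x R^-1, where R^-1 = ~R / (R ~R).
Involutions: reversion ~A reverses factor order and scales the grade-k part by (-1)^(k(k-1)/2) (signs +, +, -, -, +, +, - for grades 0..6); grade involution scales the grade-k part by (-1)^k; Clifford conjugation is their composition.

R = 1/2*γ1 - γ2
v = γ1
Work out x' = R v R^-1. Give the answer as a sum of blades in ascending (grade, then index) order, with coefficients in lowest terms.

~R = 1/2*γ1 - γ2, and R ~R = 5/4, so R^-1 = ~R / (5/4).
R v = 1/2 + γ12
Answer: -3/5*γ1 - 4/5*γ2


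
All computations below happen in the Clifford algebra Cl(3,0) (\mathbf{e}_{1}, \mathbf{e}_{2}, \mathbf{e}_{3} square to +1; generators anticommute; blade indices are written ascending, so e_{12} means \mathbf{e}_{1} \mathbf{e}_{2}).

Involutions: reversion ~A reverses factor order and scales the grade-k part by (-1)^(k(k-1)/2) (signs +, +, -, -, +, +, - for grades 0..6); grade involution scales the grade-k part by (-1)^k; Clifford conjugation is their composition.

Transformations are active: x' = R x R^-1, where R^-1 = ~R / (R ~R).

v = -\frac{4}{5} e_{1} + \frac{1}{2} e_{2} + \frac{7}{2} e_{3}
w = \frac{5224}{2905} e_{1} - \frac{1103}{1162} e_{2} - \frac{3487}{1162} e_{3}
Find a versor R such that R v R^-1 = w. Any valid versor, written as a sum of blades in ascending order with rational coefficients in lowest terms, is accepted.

Sketch: the shared square \frac{657}{50} makes R = v + w = \frac{580}{581} e_{1} - \frac{261}{581} e_{2} + \frac{290}{581} e_{3} the natural versor; its sandwich fixes that direction, negates (v - w)/2, and sends v to w.
Answer: \frac{580}{581} e_{1} - \frac{261}{581} e_{2} + \frac{290}{581} e_{3}


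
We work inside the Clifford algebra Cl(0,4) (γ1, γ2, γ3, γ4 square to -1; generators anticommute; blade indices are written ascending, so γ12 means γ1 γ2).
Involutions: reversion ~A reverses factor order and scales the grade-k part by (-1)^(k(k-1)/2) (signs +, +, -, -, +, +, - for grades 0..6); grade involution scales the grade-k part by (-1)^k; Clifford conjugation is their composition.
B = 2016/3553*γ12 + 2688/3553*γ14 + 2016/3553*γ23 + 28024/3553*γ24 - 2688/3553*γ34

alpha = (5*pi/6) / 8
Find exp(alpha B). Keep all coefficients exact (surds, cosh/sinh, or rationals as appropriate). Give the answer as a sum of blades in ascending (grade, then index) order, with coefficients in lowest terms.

B^2 term by term: the squares give (2016/3553)^2*(γ12)^2 + (2688/3553)^2*(γ14)^2 + (2016/3553)^2*(γ23)^2 + (28024/3553)^2*(γ24)^2 + (-2688/3553)^2*(γ34)^2 = 4064256/12623809*(-1) + 7225344/12623809*(-1) + 4064256/12623809*(-1) + 785344576/12623809*(-1) + 7225344/12623809*(-1) = -64 (each basis 2-blade squares to minus the product of its generators' squares); cross terms between blades sharing an index anticommute and cancel; the commuting (index-disjoint) pairs give grade-4 terms 2*c*c'*(blade product), which cancel blade by blade — γ1234: -10838016/12623809 + 10838016/12623809 = 0 — confirming B is simple. So B^2 = -64.
B^2 = -64 — the negative square puts this in the circular regime; l = 8, alpha*l = 5*pi/6, so exp(alpha B) = cos(5*pi/6) + (sin(5*pi/6)/8)*B = -sqrt(3)/2 + (1/16)*B.
Answer: -sqrt(3)/2 + 126/3553*γ12 + 168/3553*γ14 + 126/3553*γ23 + 3503/7106*γ24 - 168/3553*γ34


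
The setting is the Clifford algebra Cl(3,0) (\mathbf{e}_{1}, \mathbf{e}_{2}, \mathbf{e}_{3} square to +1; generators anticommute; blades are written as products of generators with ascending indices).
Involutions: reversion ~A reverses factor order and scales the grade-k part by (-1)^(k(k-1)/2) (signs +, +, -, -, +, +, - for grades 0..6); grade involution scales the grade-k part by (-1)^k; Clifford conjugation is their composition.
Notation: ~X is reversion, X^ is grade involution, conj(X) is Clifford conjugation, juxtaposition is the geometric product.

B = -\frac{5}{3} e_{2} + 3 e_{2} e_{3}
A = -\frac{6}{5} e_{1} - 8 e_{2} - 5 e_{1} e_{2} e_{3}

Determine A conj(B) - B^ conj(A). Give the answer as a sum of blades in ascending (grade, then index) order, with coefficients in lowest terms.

first term: -\frac{40}{3} - 15 e_{1} + 24 e_{3} - 2 e_{1} e_{2} + \frac{25}{3} e_{1} e_{3} + \frac{18}{5} e_{1} e_{2} e_{3}
second term: \frac{40}{3} + 15 e_{1} - 24 e_{3} - 2 e_{1} e_{2} + \frac{25}{3} e_{1} e_{3} + \frac{18}{5} e_{1} e_{2} e_{3}
Answer: -\frac{80}{3} - 30 e_{1} + 48 e_{3}


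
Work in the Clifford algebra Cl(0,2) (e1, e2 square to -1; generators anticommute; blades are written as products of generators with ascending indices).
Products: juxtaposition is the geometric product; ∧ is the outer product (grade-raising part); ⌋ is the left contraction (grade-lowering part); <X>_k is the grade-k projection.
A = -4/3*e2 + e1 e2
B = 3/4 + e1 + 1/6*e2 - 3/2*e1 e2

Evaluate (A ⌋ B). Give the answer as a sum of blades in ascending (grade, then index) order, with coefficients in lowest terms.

step 1: 31/18 + 2*e1
Answer: 31/18 + 2*e1


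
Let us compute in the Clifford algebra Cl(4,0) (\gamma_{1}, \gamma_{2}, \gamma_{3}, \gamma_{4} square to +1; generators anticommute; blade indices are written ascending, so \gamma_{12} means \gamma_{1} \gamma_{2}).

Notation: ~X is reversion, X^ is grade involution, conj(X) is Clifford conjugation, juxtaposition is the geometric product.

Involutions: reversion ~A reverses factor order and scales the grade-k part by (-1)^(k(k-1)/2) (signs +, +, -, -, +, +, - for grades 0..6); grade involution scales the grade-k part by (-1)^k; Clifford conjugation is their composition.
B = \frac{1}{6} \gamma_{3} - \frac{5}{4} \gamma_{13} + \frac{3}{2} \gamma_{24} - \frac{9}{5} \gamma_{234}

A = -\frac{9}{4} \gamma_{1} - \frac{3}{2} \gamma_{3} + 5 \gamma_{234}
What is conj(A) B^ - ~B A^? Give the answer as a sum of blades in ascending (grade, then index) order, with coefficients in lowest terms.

first term: -\frac{37}{4} + \frac{15}{8} \gamma_{1} + \frac{75}{16} \gamma_{3} - \frac{3}{8} \gamma_{13} - \frac{28}{15} \gamma_{24} - \frac{23}{8} \gamma_{124} - \frac{9}{4} \gamma_{234} + \frac{81}{20} \gamma_{1234}
second term: \frac{37}{4} + \frac{15}{8} \gamma_{1} + \frac{75}{16} \gamma_{3} - \frac{3}{8} \gamma_{13} - \frac{28}{15} \gamma_{24} + \frac{23}{8} \gamma_{124} + \frac{9}{4} \gamma_{234} - \frac{81}{20} \gamma_{1234}
Answer: -\frac{37}{2} - \frac{23}{4} \gamma_{124} - \frac{9}{2} \gamma_{234} + \frac{81}{10} \gamma_{1234}


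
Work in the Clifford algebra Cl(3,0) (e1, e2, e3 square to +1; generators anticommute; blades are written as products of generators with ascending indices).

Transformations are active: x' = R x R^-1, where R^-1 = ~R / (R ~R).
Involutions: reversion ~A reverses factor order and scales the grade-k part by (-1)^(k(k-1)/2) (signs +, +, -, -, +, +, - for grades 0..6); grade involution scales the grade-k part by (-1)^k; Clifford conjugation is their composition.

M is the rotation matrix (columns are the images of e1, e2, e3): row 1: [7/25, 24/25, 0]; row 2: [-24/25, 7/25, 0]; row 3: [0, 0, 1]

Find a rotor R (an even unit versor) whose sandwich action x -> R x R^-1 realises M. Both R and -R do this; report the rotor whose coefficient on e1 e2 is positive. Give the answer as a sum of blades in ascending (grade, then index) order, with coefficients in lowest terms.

Method: write R = a + b12*e1 e2 + b13*e1 e3 + b23*e2 e3 with a^2 + b12^2 + b13^2 + b23^2 = 1 (so R^-1 = ~R). Expanding the columns R e_j ~R gives tr M = 4a^2 - 1 and, from the antisymmetric part, M21 - M12 = -4a*b12, M13 - M31 = 4a*b13, M32 - M23 = -4a*b23.
Here tr M = 39/25, so a^2 = (1 + tr M)/4 = 16/25 and a = ±4/5. Taking a = 4/5: M21 - M12 = -48/25, M13 - M31 = 0, M32 - M23 = 0, giving b12 = 3/5, b13 = 0, b23 = 0, i.e. R = 4/5 + 3/5*e1 e2.
Its e1 e2 coefficient is already positive.
Answer: 4/5 + 3/5*e1 e2. Recall the cover is two-to-one: with M of trace 39/25, both preimages act alike, and the stated e1 e2 sign chooses the sheet.


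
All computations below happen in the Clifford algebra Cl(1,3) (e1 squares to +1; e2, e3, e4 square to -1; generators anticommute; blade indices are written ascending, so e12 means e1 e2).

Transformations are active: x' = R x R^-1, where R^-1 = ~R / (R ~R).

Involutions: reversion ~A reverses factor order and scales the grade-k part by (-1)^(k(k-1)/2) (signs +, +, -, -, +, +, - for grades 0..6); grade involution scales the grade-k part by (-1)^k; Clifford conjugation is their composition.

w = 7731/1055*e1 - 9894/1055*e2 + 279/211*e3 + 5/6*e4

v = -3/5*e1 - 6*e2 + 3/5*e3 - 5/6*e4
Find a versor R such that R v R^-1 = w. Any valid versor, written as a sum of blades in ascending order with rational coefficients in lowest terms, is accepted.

Equal squares first: v^2 = w^2 = -1321/36. Then v + w = 7098/1055*e1 - 16224/1055*e2 + 2028/1055*e3 is a versor taking v to w, provided it is invertible.
Answer: 7098/1055*e1 - 16224/1055*e2 + 2028/1055*e3


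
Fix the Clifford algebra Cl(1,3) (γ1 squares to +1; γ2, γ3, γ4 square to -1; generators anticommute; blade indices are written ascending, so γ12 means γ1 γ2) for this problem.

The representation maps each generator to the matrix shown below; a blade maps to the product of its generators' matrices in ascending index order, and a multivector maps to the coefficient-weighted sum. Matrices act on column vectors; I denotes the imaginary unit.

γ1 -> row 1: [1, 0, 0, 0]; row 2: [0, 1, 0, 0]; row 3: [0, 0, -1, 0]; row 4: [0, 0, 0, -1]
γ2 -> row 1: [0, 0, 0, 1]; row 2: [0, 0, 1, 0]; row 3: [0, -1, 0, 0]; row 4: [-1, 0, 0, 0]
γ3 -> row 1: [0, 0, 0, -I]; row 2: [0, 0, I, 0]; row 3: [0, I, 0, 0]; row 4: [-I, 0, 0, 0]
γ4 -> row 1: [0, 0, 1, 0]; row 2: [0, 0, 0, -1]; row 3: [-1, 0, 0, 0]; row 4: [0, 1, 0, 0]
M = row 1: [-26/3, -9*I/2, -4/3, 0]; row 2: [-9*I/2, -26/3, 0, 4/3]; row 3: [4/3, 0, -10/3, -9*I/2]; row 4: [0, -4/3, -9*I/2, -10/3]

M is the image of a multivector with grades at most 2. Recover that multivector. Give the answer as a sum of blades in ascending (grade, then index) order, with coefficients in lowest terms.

Method: the blade images are trace-orthogonal — tr(rho(e_A) rho(e_B)^-1) = 4 if A = B and 0 otherwise — and rho(e_A)^-1 = (e_A)^2 * rho(e_A) with (e_A)^2 = +1 or -1, so the coefficient of e_A in the preimage is (e_A)^2 * tr(M rho(e_A))/4.
Nonzero projections over blades of grade <= 2: 1: (1)^2 = +1, tr(M 1) = -24, coefficient -6; γ1: (γ1)^2 = +1, tr(M rho(γ1)) = -32/3, coefficient -8/3; γ4: (γ4)^2 = -1, tr(M rho(γ4)) = 16/3, coefficient -4/3; γ34: (γ34)^2 = -1, tr(M rho(γ34)) = -18, coefficient 9/2. Every other blade of grade <= 2 projects to 0.
Answer: -6 - 8/3*γ1 - 4/3*γ4 + 9/2*γ34


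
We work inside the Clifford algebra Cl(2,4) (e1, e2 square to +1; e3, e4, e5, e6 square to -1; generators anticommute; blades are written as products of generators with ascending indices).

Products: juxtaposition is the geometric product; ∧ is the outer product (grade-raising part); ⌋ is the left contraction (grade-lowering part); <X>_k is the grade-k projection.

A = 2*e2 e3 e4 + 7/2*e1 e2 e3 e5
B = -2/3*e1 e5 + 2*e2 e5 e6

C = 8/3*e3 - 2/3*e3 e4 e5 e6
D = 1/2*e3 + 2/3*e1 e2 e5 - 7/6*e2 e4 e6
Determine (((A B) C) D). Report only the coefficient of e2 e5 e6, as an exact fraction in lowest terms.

step 1: -7/3*e2 e3 - 7*e1 e3 e6 + 4*e3 e4 e5 e6 + 4/3*e1 e2 e3 e4 e5
step 2: -8/3 + 56/9*e2 - 56/3*e1 e6 - 8/9*e1 e2 e6 - 14/3*e1 e4 e5 + 32/3*e4 e5 e6 - 32/9*e1 e2 e4 e5 - 14/9*e2 e4 e5 e6
step 3: -4/3*e3 - 64/27*e4 - 49/27*e5 - 28/27*e1 e4 - 112/27*e1 e5 + 28/9*e2 e3 + 28/9*e2 e4 + 112/9*e2 e5 - 196/27*e4 e6 - 16/27*e5 e6 - 196/9*e1 e2 e4 - 16/9*e1 e2 e5 + 28/3*e1 e3 e6 + 28/27*e1 e4 e6 + 112/27*e1 e5 e6 + 28/9*e2 e4 e6 + 112/9*e2 e5 e6 + 4/9*e1 e2 e3 e6 + 64/9*e1 e2 e4 e6 + 49/9*e1 e2 e5 e6 - 7/3*e1 e3 e4 e5 - 16/3*e3 e4 e5 e6 - 16/9*e1 e2 e3 e4 e5 + 7/9*e2 e3 e4 e5 e6
Answer: 112/9


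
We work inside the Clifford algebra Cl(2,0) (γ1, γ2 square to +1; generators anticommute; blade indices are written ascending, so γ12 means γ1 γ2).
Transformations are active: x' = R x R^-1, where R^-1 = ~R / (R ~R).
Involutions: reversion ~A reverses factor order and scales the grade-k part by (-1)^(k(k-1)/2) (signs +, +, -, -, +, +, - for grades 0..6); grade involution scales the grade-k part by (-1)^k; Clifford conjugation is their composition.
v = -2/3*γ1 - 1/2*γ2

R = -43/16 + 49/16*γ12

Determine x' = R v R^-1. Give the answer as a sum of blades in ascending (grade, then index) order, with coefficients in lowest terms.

~R = -43/16 - 49/16*γ12, and R ~R = 2125/128, so R^-1 = ~R / (2125/128).
R v = 25/96*γ1 + 325/96*γ2
Answer: 99/170*γ1 - 152/255*γ2


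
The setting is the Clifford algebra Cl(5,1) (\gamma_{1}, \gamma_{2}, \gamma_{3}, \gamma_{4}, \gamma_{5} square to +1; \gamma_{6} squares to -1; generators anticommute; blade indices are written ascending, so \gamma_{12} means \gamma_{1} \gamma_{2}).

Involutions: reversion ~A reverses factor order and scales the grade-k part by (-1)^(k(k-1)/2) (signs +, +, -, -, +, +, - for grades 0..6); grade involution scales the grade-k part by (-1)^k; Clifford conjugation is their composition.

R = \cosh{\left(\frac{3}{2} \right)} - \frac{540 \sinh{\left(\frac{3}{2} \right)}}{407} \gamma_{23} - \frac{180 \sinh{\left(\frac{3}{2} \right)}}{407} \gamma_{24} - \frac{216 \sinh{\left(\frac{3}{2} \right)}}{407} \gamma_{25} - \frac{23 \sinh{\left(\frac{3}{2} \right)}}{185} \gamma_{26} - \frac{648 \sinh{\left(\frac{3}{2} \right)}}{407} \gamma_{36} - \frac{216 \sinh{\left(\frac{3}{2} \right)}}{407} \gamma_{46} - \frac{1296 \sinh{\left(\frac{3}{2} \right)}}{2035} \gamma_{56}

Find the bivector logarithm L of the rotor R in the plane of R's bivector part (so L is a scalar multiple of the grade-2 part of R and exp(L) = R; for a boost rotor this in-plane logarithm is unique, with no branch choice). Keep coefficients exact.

The scalar part of R is \cosh{\left(\frac{3}{2} \right)}, giving the rapidity magnitude (cosh is even); the bivector part supplies orientation, its quotient by sinh of the rapidity is the plane, and L = rapidity * plane — unique in that plane, since flipping both signs leaves L unchanged.
Concretely: cosh(rapidity) = \cosh{\left(\frac{3}{2} \right)} gives rapidity = ±\frac{3}{2}, and since rapidity/sinh(rapidity) is even the sign is immaterial: L = (rapidity/sinh(rapidity)) * <R>_2 = (\frac{3}{2 \sinh{\left(\frac{3}{2} \right)}}) * <R>_2.
Answer: - \frac{810}{407} \gamma_{23} - \frac{270}{407} \gamma_{24} - \frac{324}{407} \gamma_{25} - \frac{69}{370} \gamma_{26} - \frac{972}{407} \gamma_{36} - \frac{324}{407} \gamma_{46} - \frac{1944}{2035} \gamma_{56}


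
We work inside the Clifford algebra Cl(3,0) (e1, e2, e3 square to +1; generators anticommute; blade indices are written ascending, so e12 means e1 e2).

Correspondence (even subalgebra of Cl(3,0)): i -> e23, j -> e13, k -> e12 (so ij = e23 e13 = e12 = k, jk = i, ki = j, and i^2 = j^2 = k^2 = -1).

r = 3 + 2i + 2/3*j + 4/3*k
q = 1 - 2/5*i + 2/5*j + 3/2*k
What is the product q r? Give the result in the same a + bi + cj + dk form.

In blades: q = 1 + 3/2*e12 + 2/5*e13 - 2/5*e23, r = 3 + 4/3*e12 + 2/3*e13 + 2*e23.
Distribute q over r term by term (generator squares from the signature, products reordered to ascending indices): (1)*r = 3 + 4/3*e12 + 2/3*e13 + 2*e23; (3/2*e12)*r = -2 + 9/2*e12 + 3*e13 - e23; (2/5*e13)*r = -4/15 - 4/5*e12 + 6/5*e13 + 8/15*e23; (-2/5*e23)*r = 4/5 - 4/15*e12 + 8/15*e13 - 6/5*e23.
Sum: 23/15 + 143/30*e12 + 27/5*e13 + 1/3*e23; translating back through the correspondence:
Answer: 23/15 + 1/3*i + 27/5*j + 143/30*k
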